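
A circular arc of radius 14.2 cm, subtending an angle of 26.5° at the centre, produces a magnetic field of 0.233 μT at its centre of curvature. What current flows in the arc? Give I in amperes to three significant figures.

For a circular arc, B = μ₀Iφ/(4πR) with φ in radians; here φ = 0.4625 rad.
So I = 4πRB/(μ₀φ) = 4π × 0.142 × 2.33×10⁻⁷ / (4π×10⁻⁷ × 0.4625) = 0.715 A.

I ≈ 0.715 A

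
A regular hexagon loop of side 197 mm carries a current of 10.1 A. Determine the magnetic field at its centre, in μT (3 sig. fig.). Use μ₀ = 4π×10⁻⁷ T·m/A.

Each side is a finite straight segment at perpendicular distance d = a/(2 tan(π/6)) = 0.1706 m from the centre, with end-angles ±π/6.
One side contributes B₁ = (μ₀I/4πd)·2 sin(π/6) = 5.92×10⁻⁶ T.
All 6 sides add in the same direction: B = 6 × 5.92×10⁻⁶ = 3.55×10⁻⁵ T.

B ≈ 35.5 μT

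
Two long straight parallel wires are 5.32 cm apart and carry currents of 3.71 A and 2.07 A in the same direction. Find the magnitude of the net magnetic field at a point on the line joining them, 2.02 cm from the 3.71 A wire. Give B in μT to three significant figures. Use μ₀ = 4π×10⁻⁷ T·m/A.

B ≈ 24.2 μT

Each long wire gives B = μ₀I/(2πd). Distances are d₁ = 0.0202 m and d₂ = 0.033 m.
B₁ = 3.67×10⁻⁵ T, B₂ = 1.25×10⁻⁵ T.
Between parallel currents the two contributions point in opposite directions, so they subtract. B = |B₁ − B₂| = |3.67×10⁻⁵ − 1.25×10⁻⁵| = 2.42×10⁻⁵ T.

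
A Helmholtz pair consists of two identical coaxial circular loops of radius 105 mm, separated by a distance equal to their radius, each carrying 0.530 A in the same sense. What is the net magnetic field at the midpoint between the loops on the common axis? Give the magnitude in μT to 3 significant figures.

Each loop contributes B = μ₀IR²/[2(R²+z²)^(3/2)] on the axis, with z measured from that loop.
Loop 1 (z = 0.0525 m): B₁ = 2.27×10⁻⁶ T. Loop 2 (z = 0.0525 m): B₂ = 2.27×10⁻⁶ T.
The fields add: B = B₁ + B₂ = 4.54×10⁻⁶ T.

B ≈ 4.54 μT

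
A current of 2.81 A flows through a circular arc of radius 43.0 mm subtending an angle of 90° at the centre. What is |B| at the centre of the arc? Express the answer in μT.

B ≈ 10.3 μT

The Biot–Savart field of a circular arc at its centre is B = μ₀Iφ/(4πR), with φ = 1.571 rad.
B = (4π×10⁻⁷ × 2.81 × 1.571) / (4π × 0.043) = 1.03×10⁻⁵ T.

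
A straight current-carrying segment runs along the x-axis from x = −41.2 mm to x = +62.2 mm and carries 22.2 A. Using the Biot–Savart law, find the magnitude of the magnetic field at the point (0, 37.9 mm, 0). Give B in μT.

B ≈ 93.1 μT

For a finite straight segment, B = (μ₀I/4πd)(sinθ₁ + sinθ₂), where θ₁, θ₂ are the angles from the perpendicular to each end.
The perpendicular distance is d = 0.0379 m; the end-offsets along the wire are a = 0.0412 m and b = 0.0622 m.
sinθ₁ = 0.0412/√(0.0412²+0.0379²) = 0.7360; sinθ₂ = 0.0622/√(0.0622²+0.0379²) = 0.8540.
B = (4π×10⁻⁷ × 22.2) / (4π × 0.0379) × (0.7360 + 0.8540) = 9.31×10⁻⁵ T.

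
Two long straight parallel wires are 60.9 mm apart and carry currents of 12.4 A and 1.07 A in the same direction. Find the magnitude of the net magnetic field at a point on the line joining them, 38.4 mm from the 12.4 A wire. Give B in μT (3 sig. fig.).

Each long wire gives B = μ₀I/(2πd). Distances are d₁ = 0.0384 m and d₂ = 0.0225 m.
B₁ = 6.46×10⁻⁵ T, B₂ = 9.51×10⁻⁶ T.
Between parallel currents the two contributions point in opposite directions, so they subtract. B = |B₁ − B₂| = |6.46×10⁻⁵ − 9.51×10⁻⁶| = 5.51×10⁻⁵ T.

B ≈ 55.1 μT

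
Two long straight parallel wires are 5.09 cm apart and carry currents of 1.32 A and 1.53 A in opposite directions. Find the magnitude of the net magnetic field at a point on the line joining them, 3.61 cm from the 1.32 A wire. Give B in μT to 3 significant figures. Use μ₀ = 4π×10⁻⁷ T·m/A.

B ≈ 28.0 μT

Each long wire gives B = μ₀I/(2πd). Distances are d₁ = 0.0361 m and d₂ = 0.0148 m.
B₁ = 7.31×10⁻⁶ T, B₂ = 2.07×10⁻⁵ T.
Between antiparallel currents both contributions point the same way, so they add. B = B₁ + B₂ = 7.31×10⁻⁶ + 2.07×10⁻⁵ = 2.80×10⁻⁵ T.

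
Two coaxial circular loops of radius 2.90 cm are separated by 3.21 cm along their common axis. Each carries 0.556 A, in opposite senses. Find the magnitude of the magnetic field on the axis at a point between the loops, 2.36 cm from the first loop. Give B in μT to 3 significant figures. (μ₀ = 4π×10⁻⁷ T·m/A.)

B ≈ 5.02 μT

Each loop contributes B = μ₀IR²/[2(R²+z²)^(3/2)] on the axis, with z measured from that loop.
Loop 1 (z = 0.0236 m): B₁ = 5.62×10⁻⁶ T. Loop 2 (z = 0.0085 m): B₂ = 1.06×10⁻⁵ T.
The fields oppose: B = |B₁ − B₂| = 5.02×10⁻⁶ T.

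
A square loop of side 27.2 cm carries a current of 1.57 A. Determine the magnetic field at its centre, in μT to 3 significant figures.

B ≈ 6.53 μT

Each side is a finite straight segment at perpendicular distance d = a/(2 tan(π/4)) = 0.136 m from the centre, with end-angles ±π/4.
One side contributes B₁ = (μ₀I/4πd)·2 sin(π/4) = 1.63×10⁻⁶ T.
All 4 sides add in the same direction: B = 4 × 1.63×10⁻⁶ = 6.53×10⁻⁶ T.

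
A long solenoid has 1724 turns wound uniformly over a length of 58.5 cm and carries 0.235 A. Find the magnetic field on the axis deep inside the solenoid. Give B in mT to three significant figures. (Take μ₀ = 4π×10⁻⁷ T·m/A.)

B ≈ 0.870 mT

Inside a long solenoid, B = μ₀nI with n = 2947 turns/m.
B = 4π×10⁻⁷ × 2947 × 0.235 = 8.70×10⁻⁴ T.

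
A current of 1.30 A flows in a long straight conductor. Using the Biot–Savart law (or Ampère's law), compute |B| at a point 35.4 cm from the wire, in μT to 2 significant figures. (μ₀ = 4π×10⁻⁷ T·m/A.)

For an infinitely long straight wire, B = μ₀I/(2πd).
B = (4π×10⁻⁷ × 1.30) / (2π × 0.354) = 7.34×10⁻⁷ T.

B ≈ 0.73 μT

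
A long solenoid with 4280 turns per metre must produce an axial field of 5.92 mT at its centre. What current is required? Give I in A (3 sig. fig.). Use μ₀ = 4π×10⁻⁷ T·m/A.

I ≈ 1.10 A

Inside a long solenoid B = μ₀nI with n = 4280 m⁻¹, so I = B/(μ₀n).
I = 5.92×10⁻³ / (4π×10⁻⁷ × 4280) = 1.10 A.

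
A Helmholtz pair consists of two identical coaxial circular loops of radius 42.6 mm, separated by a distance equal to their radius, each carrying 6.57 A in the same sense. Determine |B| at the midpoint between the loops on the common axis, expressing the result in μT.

B ≈ 139 μT

Each loop contributes B = μ₀IR²/[2(R²+z²)^(3/2)] on the axis, with z measured from that loop.
Loop 1 (z = 0.0213 m): B₁ = 6.93×10⁻⁵ T. Loop 2 (z = 0.0213 m): B₂ = 6.93×10⁻⁵ T.
The fields add: B = B₁ + B₂ = 1.39×10⁻⁴ T.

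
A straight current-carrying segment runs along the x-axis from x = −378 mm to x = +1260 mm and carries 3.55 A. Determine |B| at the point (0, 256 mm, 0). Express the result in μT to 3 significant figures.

For a finite straight segment, B = (μ₀I/4πd)(sinθ₁ + sinθ₂), where θ₁, θ₂ are the angles from the perpendicular to each end.
The perpendicular distance is d = 0.256 m; the end-offsets along the wire are a = 0.378 m and b = 1.26 m.
sinθ₁ = 0.378/√(0.378²+0.256²) = 0.8280; sinθ₂ = 1.26/√(1.26²+0.256²) = 0.9800.
B = (4π×10⁻⁷ × 3.55) / (4π × 0.256) × (0.8280 + 0.9800) = 2.51×10⁻⁶ T.

B ≈ 2.51 μT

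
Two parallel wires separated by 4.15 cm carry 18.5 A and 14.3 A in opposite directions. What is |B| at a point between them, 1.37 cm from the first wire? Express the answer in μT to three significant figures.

Each long wire gives B = μ₀I/(2πd). Distances are d₁ = 0.0137 m and d₂ = 0.0278 m.
B₁ = 2.70×10⁻⁴ T, B₂ = 1.03×10⁻⁴ T.
Between antiparallel currents both contributions point the same way, so they add. B = B₁ + B₂ = 2.70×10⁻⁴ + 1.03×10⁻⁴ = 3.73×10⁻⁴ T.

B ≈ 373 μT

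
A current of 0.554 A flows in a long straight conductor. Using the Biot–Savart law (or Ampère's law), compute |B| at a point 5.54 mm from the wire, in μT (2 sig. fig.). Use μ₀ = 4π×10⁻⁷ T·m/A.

For an infinitely long straight wire, B = μ₀I/(2πd).
B = (4π×10⁻⁷ × 0.554) / (2π × 0.00554) = 2.00×10⁻⁵ T.

B ≈ 20 μT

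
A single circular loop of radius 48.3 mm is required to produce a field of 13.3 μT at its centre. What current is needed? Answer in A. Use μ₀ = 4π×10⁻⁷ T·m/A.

At the centre of a circular loop B = μ₀I/(2R), so I = 2RB/μ₀.
With R = 0.0483 m, I = 2 × 0.0483 × 1.33×10⁻⁵ / (4π×10⁻⁷) = 1.02 A.

I ≈ 1.02 A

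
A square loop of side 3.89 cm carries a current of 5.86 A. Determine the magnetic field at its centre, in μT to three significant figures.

Each side is a finite straight segment at perpendicular distance d = a/(2 tan(π/4)) = 0.01945 m from the centre, with end-angles ±π/4.
One side contributes B₁ = (μ₀I/4πd)·2 sin(π/4) = 4.26×10⁻⁵ T.
All 4 sides add in the same direction: B = 4 × 4.26×10⁻⁵ = 1.70×10⁻⁴ T.

B ≈ 170 μT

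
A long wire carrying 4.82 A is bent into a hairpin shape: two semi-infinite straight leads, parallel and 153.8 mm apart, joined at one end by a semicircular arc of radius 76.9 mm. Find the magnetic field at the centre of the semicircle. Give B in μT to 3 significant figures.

B ≈ 32.2 μT

The semicircular arc contributes B_arc = μ₀I·π/(4πR) = μ₀I/(4R) = 1.97×10⁻⁵ T.
Each semi-infinite lead is at perpendicular distance R = 0.0769 m from the centre, with the perpendicular foot at its near end, so it contributes μ₀I/(4πR); both point the same way, together 1.25×10⁻⁵ T.
Arc and leads all point the same direction: B = 1.97×10⁻⁵ + 1.25×10⁻⁵ = 3.22×10⁻⁵ T.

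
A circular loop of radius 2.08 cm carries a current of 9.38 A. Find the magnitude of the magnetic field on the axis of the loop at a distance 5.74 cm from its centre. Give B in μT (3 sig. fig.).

On the axis of a circular loop, B = μ₀IR² / [2(R²+z²)^(3/2)].
R² + z² = (0.0208)² + (0.0574)² = 0.003727 m², and (R²+z²)^(3/2) = 2.28×10⁻⁴ m³.
B = (4π×10⁻⁷ × 9.38 × 0.0004326) / (2 × 2.28×10⁻⁴) = 1.12×10⁻⁵ T.

B ≈ 11.2 μT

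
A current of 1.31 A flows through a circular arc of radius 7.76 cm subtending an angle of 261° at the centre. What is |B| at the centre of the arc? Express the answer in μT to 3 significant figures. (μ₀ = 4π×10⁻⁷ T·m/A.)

B ≈ 7.69 μT

The Biot–Savart field of a circular arc at its centre is B = μ₀Iφ/(4πR), with φ = 4.555 rad.
B = (4π×10⁻⁷ × 1.31 × 4.555) / (4π × 0.0776) = 7.69×10⁻⁶ T.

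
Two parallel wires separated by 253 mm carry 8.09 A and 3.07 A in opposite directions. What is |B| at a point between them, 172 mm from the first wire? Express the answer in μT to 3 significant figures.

B ≈ 17.0 μT

Each long wire gives B = μ₀I/(2πd). Distances are d₁ = 0.172 m and d₂ = 0.081 m.
B₁ = 9.41×10⁻⁶ T, B₂ = 7.58×10⁻⁶ T.
Between antiparallel currents both contributions point the same way, so they add. B = B₁ + B₂ = 9.41×10⁻⁶ + 7.58×10⁻⁶ = 1.70×10⁻⁵ T.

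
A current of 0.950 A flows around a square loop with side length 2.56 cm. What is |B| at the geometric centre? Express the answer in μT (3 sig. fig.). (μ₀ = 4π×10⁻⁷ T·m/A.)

Each side is a finite straight segment at perpendicular distance d = a/(2 tan(π/4)) = 0.0128 m from the centre, with end-angles ±π/4.
One side contributes B₁ = (μ₀I/4πd)·2 sin(π/4) = 1.05×10⁻⁵ T.
All 4 sides add in the same direction: B = 4 × 1.05×10⁻⁵ = 4.20×10⁻⁵ T.

B ≈ 42.0 μT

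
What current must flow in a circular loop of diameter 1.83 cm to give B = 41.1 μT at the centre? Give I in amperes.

I ≈ 0.599 A

At the centre of a circular loop B = μ₀I/(2R), so I = 2RB/μ₀.
With R = 0.00915 m, I = 2 × 0.00915 × 4.11×10⁻⁵ / (4π×10⁻⁷) = 0.599 A.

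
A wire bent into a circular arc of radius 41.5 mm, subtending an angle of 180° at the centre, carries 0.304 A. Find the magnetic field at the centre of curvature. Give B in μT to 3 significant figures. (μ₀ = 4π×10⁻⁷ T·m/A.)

B ≈ 2.30 μT

The Biot–Savart field of a circular arc at its centre is B = μ₀Iφ/(4πR), with φ = 3.142 rad.
B = (4π×10⁻⁷ × 0.304 × 3.142) / (4π × 0.0415) = 2.30×10⁻⁶ T.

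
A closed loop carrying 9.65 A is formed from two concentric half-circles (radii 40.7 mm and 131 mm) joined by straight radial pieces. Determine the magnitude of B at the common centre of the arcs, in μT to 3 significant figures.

The radial connectors point toward the centre, so dl × r̂ = 0 and they contribute nothing.
Each semicircle gives μ₀I/(4R): inner arc 7.45×10⁻⁵ T, outer arc 2.31×10⁻⁵ T.
The two arcs carry current in opposite angular senses, so their fields oppose: B = |7.45×10⁻⁵ − 2.31×10⁻⁵| = 5.13×10⁻⁵ T.

B ≈ 51.3 μT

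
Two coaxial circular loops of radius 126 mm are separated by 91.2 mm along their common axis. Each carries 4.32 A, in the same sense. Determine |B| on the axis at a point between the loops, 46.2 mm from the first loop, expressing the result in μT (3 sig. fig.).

Each loop contributes B = μ₀IR²/[2(R²+z²)^(3/2)] on the axis, with z measured from that loop.
Loop 1 (z = 0.0462 m): B₁ = 1.78×10⁻⁵ T. Loop 2 (z = 0.045 m): B₂ = 1.80×10⁻⁵ T.
The fields add: B = B₁ + B₂ = 3.58×10⁻⁵ T.

B ≈ 35.8 μT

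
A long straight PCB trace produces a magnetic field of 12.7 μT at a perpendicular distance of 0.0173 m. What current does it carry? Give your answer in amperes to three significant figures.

I ≈ 1.10 A

For a long straight wire B = μ₀I/(2πd), so I = 2πdB/μ₀.
I = 2π × 0.0173 × 1.27×10⁻⁵ / (4π×10⁻⁷) = 1.10 A.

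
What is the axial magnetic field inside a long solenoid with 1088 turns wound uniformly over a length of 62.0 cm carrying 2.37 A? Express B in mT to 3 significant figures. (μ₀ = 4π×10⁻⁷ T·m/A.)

Inside a long solenoid, B = μ₀nI with n = 1755 turns/m.
B = 4π×10⁻⁷ × 1755 × 2.37 = 5.23×10⁻³ T.

B ≈ 5.23 mT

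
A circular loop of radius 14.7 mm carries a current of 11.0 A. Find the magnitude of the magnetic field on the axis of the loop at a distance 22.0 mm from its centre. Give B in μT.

On the axis of a circular loop, B = μ₀IR² / [2(R²+z²)^(3/2)].
R² + z² = (0.0147)² + (0.022)² = 0.0007001 m², and (R²+z²)^(3/2) = 1.85×10⁻⁵ m³.
B = (4π×10⁻⁷ × 11.0 × 0.0002161) / (2 × 1.85×10⁻⁵) = 8.06×10⁻⁵ T.

B ≈ 80.6 μT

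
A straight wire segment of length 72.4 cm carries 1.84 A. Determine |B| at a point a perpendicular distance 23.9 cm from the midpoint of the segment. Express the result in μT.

For a finite straight segment, B = (μ₀I/4πd)(sinθ₁ + sinθ₂), where θ₁, θ₂ are the angles from the perpendicular to each end.
The perpendicular from the point meets the wire at its midpoint, so each end is L/2 = 0.362 m away along the wire.
sinθ₁ = 0.362/√(0.362²+0.239²) = 0.8345; sinθ₂ = 0.362/√(0.362²+0.239²) = 0.8345.
B = (4π×10⁻⁷ × 1.84) / (4π × 0.239) × (0.8345 + 0.8345) = 1.28×10⁻⁶ T.

B ≈ 1.28 μT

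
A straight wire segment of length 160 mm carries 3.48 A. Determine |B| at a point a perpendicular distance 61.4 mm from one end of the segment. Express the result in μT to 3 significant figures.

B ≈ 5.29 μT

For a finite straight segment, B = (μ₀I/4πd)(sinθ₁ + sinθ₂), where θ₁, θ₂ are the angles from the perpendicular to each end.
The perpendicular foot is at one end, so the two end-offsets along the wire are 0 and L = 0.16 m.
sinθ₁ = 0/√(0²+0.0614²) = 0.0000; sinθ₂ = 0.16/√(0.16²+0.0614²) = 0.9336.
B = (4π×10⁻⁷ × 3.48) / (4π × 0.0614) × (0.0000 + 0.9336) = 5.29×10⁻⁶ T.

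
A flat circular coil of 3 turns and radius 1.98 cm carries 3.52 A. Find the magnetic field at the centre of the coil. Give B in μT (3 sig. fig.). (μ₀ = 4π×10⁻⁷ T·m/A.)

B ≈ 335 μT

For an N-turn flat coil, B = Nμ₀I/(2R) with R = 0.0198 m.
B = 3 × 1.12×10⁻⁴ T = 3.35×10⁻⁴ T.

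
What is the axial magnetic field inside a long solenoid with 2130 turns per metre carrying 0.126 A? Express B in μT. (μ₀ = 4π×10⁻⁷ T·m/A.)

B ≈ 337 μT

Inside a long solenoid, B = μ₀nI with n = 2130 turns/m.
B = 4π×10⁻⁷ × 2130 × 0.126 = 3.37×10⁻⁴ T.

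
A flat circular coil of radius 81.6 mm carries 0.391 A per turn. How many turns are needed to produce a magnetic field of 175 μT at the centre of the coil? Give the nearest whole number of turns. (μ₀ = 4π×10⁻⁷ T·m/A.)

For an N-turn coil, B = Nμ₀I/(2R). A single turn gives B₁ = 3.01×10⁻⁶ T with R = 0.0816 m.
N = B/B₁ = 1.75×10⁻⁴ / 3.01×10⁻⁶ = 58.13.

N = 58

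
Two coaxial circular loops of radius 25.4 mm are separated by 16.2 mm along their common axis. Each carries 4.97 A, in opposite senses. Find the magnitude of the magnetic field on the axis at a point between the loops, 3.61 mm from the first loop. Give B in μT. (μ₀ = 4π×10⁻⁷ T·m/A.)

B ≈ 30.9 μT

Each loop contributes B = μ₀IR²/[2(R²+z²)^(3/2)] on the axis, with z measured from that loop.
Loop 1 (z = 0.00361 m): B₁ = 1.19×10⁻⁴ T. Loop 2 (z = 0.01259 m): B₂ = 8.84×10⁻⁵ T.
The fields oppose: B = |B₁ − B₂| = 3.09×10⁻⁵ T.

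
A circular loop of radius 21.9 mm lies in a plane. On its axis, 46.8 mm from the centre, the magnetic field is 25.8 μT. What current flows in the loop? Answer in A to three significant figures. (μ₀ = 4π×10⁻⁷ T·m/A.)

On the axis of a loop, B = μ₀IR²/[2(R²+z²)^(3/2)], so I = 2B(R²+z²)^(3/2)/(μ₀R²).
R² + z² = 0.0004796 + 0.00219 = 0.00267 m²; raised to 3/2 gives 1.38×10⁻⁴ m³.
I = 2 × 2.58×10⁻⁵ × 1.38×10⁻⁴ / (1.26×10⁻⁶ × 0.0004796) = 11.8 A.

I ≈ 11.8 A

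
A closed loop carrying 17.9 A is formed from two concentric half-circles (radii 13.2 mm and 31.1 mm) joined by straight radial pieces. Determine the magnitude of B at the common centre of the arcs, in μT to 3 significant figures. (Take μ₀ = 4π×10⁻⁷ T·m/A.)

The radial connectors point toward the centre, so dl × r̂ = 0 and they contribute nothing.
Each semicircle gives μ₀I/(4R): inner arc 4.26×10⁻⁴ T, outer arc 1.81×10⁻⁴ T.
The two arcs carry current in opposite angular senses, so their fields oppose: B = |4.26×10⁻⁴ − 1.81×10⁻⁴| = 2.45×10⁻⁴ T.

B ≈ 245 μT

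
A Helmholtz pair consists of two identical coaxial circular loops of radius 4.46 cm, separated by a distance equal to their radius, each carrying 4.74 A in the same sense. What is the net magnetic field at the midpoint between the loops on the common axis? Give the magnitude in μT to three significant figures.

Each loop contributes B = μ₀IR²/[2(R²+z²)^(3/2)] on the axis, with z measured from that loop.
Loop 1 (z = 0.0223 m): B₁ = 4.78×10⁻⁵ T. Loop 2 (z = 0.0223 m): B₂ = 4.78×10⁻⁵ T.
The fields add: B = B₁ + B₂ = 9.56×10⁻⁵ T.

B ≈ 95.6 μT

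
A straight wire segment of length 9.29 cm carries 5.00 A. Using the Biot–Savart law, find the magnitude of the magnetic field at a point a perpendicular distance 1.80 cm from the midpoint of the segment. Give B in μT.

For a finite straight segment, B = (μ₀I/4πd)(sinθ₁ + sinθ₂), where θ₁, θ₂ are the angles from the perpendicular to each end.
The perpendicular from the point meets the wire at its midpoint, so each end is L/2 = 0.04645 m away along the wire.
sinθ₁ = 0.04645/√(0.04645²+0.018²) = 0.9324; sinθ₂ = 0.04645/√(0.04645²+0.018²) = 0.9324.
B = (4π×10⁻⁷ × 5.00) / (4π × 0.018) × (0.9324 + 0.9324) = 5.18×10⁻⁵ T.

B ≈ 51.8 μT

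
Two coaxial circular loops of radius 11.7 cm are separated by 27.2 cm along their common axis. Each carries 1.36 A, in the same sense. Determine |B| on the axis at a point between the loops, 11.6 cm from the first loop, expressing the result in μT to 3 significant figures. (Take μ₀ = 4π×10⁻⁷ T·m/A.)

B ≈ 4.19 μT

Each loop contributes B = μ₀IR²/[2(R²+z²)^(3/2)] on the axis, with z measured from that loop.
Loop 1 (z = 0.116 m): B₁ = 2.62×10⁻⁶ T. Loop 2 (z = 0.156 m): B₂ = 1.58×10⁻⁶ T.
The fields add: B = B₁ + B₂ = 4.19×10⁻⁶ T.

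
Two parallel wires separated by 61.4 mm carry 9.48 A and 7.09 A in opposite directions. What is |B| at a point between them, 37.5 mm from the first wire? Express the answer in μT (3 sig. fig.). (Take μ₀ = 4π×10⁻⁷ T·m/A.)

B ≈ 110 μT

Each long wire gives B = μ₀I/(2πd). Distances are d₁ = 0.0375 m and d₂ = 0.0239 m.
B₁ = 5.06×10⁻⁵ T, B₂ = 5.93×10⁻⁵ T.
Between antiparallel currents both contributions point the same way, so they add. B = B₁ + B₂ = 5.06×10⁻⁵ + 5.93×10⁻⁵ = 1.10×10⁻⁴ T.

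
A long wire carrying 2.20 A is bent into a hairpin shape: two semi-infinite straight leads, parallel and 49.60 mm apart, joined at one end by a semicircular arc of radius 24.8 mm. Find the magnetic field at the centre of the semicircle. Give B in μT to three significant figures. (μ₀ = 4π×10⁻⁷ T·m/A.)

The semicircular arc contributes B_arc = μ₀I·π/(4πR) = μ₀I/(4R) = 2.79×10⁻⁵ T.
Each semi-infinite lead is at perpendicular distance R = 0.0248 m from the centre, with the perpendicular foot at its near end, so it contributes μ₀I/(4πR); both point the same way, together 1.77×10⁻⁵ T.
Arc and leads all point the same direction: B = 2.79×10⁻⁵ + 1.77×10⁻⁵ = 4.56×10⁻⁵ T.

B ≈ 45.6 μT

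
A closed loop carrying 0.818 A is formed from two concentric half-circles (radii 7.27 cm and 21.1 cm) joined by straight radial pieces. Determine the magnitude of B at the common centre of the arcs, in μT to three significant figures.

The radial connectors point toward the centre, so dl × r̂ = 0 and they contribute nothing.
Each semicircle gives μ₀I/(4R): inner arc 3.53×10⁻⁶ T, outer arc 1.22×10⁻⁶ T.
The two arcs carry current in opposite angular senses, so their fields oppose: B = |3.53×10⁻⁶ − 1.22×10⁻⁶| = 2.32×10⁻⁶ T.

B ≈ 2.32 μT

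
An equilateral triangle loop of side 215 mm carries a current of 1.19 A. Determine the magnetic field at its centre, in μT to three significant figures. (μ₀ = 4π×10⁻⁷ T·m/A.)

Each side is a finite straight segment at perpendicular distance d = a/(2 tan(π/3)) = 0.06207 m from the centre, with end-angles ±π/3.
One side contributes B₁ = (μ₀I/4πd)·2 sin(π/3) = 3.32×10⁻⁶ T.
All 3 sides add in the same direction: B = 3 × 3.32×10⁻⁶ = 9.96×10⁻⁶ T.

B ≈ 9.96 μT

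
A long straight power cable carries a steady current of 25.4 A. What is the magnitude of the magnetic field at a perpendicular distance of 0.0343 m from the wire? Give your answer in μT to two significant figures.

For an infinitely long straight wire, B = μ₀I/(2πd).
B = (4π×10⁻⁷ × 25.4) / (2π × 0.0343) = 1.48×10⁻⁴ T.

B ≈ 150 μT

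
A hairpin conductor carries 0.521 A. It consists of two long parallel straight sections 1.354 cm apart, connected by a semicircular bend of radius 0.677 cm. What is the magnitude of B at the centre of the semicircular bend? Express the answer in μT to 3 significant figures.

The semicircular arc contributes B_arc = μ₀I·π/(4πR) = μ₀I/(4R) = 2.42×10⁻⁵ T.
Each semi-infinite lead is at perpendicular distance R = 0.00677 m from the centre, with the perpendicular foot at its near end, so it contributes μ₀I/(4πR); both point the same way, together 1.54×10⁻⁵ T.
Arc and leads all point the same direction: B = 2.42×10⁻⁵ + 1.54×10⁻⁵ = 3.96×10⁻⁵ T.

B ≈ 39.6 μT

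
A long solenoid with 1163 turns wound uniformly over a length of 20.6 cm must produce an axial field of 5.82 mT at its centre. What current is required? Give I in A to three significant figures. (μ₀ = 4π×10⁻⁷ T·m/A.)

I ≈ 0.820 A

Inside a long solenoid B = μ₀nI with n = 5646 m⁻¹, so I = B/(μ₀n).
I = 5.82×10⁻³ / (4π×10⁻⁷ × 5646) = 0.820 A.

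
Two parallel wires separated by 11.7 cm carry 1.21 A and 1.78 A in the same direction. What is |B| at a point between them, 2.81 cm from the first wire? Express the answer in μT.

Each long wire gives B = μ₀I/(2πd). Distances are d₁ = 0.0281 m and d₂ = 0.0889 m.
B₁ = 8.61×10⁻⁶ T, B₂ = 4.00×10⁻⁶ T.
Between parallel currents the two contributions point in opposite directions, so they subtract. B = |B₁ − B₂| = |8.61×10⁻⁶ − 4.00×10⁻⁶| = 4.61×10⁻⁶ T.

B ≈ 4.61 μT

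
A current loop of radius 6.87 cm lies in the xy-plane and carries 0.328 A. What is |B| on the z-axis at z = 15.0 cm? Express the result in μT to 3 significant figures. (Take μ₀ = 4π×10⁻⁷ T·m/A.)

On the axis of a circular loop, B = μ₀IR² / [2(R²+z²)^(3/2)].
R² + z² = (0.0687)² + (0.15)² = 0.02722 m², and (R²+z²)^(3/2) = 4.49×10⁻³ m³.
B = (4π×10⁻⁷ × 0.328 × 0.00472) / (2 × 4.49×10⁻³) = 2.17×10⁻⁷ T.

B ≈ 0.217 μT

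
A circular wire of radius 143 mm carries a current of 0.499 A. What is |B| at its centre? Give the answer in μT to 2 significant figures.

At the centre of a circular loop the Biot–Savart law gives B = μ₀I/(2R).
B = (4π×10⁻⁷ × 0.499) / (2 × 0.143) = 2.19×10⁻⁶ T.

B ≈ 2.2 μT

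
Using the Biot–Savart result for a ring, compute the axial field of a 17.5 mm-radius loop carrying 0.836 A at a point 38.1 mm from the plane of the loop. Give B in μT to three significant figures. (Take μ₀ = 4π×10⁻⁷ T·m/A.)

On the axis of a circular loop, B = μ₀IR² / [2(R²+z²)^(3/2)].
R² + z² = (0.0175)² + (0.0381)² = 0.001758 m², and (R²+z²)^(3/2) = 7.37×10⁻⁵ m³.
B = (4π×10⁻⁷ × 0.836 × 0.0003063) / (2 × 7.37×10⁻⁵) = 2.18×10⁻⁶ T.

B ≈ 2.18 μT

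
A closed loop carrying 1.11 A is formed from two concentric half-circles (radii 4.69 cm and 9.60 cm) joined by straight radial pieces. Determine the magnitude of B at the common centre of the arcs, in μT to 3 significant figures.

B ≈ 3.80 μT

The radial connectors point toward the centre, so dl × r̂ = 0 and they contribute nothing.
Each semicircle gives μ₀I/(4R): inner arc 7.44×10⁻⁶ T, outer arc 3.63×10⁻⁶ T.
The two arcs carry current in opposite angular senses, so their fields oppose: B = |7.44×10⁻⁶ − 3.63×10⁻⁶| = 3.80×10⁻⁶ T.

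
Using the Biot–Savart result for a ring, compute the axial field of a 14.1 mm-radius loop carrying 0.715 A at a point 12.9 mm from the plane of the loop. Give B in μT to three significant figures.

On the axis of a circular loop, B = μ₀IR² / [2(R²+z²)^(3/2)].
R² + z² = (0.0141)² + (0.0129)² = 0.0003652 m², and (R²+z²)^(3/2) = 6.98×10⁻⁶ m³.
B = (4π×10⁻⁷ × 0.715 × 0.0001988) / (2 × 6.98×10⁻⁶) = 1.28×10⁻⁵ T.

B ≈ 12.8 μT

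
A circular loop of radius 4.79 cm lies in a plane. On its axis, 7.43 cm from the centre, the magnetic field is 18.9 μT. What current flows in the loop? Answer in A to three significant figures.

On the axis of a loop, B = μ₀IR²/[2(R²+z²)^(3/2)], so I = 2B(R²+z²)^(3/2)/(μ₀R²).
R² + z² = 0.002294 + 0.00552 = 0.007815 m²; raised to 3/2 gives 6.91×10⁻⁴ m³.
I = 2 × 1.89×10⁻⁵ × 6.91×10⁻⁴ / (1.26×10⁻⁶ × 0.002294) = 9.06 A.

I ≈ 9.06 A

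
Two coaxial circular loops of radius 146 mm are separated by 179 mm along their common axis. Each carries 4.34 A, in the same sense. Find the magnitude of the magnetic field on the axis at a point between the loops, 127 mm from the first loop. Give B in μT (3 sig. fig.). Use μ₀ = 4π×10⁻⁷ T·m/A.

Each loop contributes B = μ₀IR²/[2(R²+z²)^(3/2)] on the axis, with z measured from that loop.
Loop 1 (z = 0.127 m): B₁ = 8.02×10⁻⁶ T. Loop 2 (z = 0.052 m): B₂ = 1.56×10⁻⁵ T.
The fields add: B = B₁ + B₂ = 2.36×10⁻⁵ T.

B ≈ 23.6 μT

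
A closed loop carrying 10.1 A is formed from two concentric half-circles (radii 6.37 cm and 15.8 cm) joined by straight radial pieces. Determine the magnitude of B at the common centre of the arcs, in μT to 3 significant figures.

The radial connectors point toward the centre, so dl × r̂ = 0 and they contribute nothing.
Each semicircle gives μ₀I/(4R): inner arc 4.98×10⁻⁵ T, outer arc 2.01×10⁻⁵ T.
The two arcs carry current in opposite angular senses, so their fields oppose: B = |4.98×10⁻⁵ − 2.01×10⁻⁵| = 2.97×10⁻⁵ T.

B ≈ 29.7 μT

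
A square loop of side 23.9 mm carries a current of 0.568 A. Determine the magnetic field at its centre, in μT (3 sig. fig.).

Each side is a finite straight segment at perpendicular distance d = a/(2 tan(π/4)) = 0.01195 m from the centre, with end-angles ±π/4.
One side contributes B₁ = (μ₀I/4πd)·2 sin(π/4) = 6.72×10⁻⁶ T.
All 4 sides add in the same direction: B = 4 × 6.72×10⁻⁶ = 2.69×10⁻⁵ T.

B ≈ 26.9 μT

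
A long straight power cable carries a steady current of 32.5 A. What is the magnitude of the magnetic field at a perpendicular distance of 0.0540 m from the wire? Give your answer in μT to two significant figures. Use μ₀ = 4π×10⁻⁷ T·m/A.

B ≈ 120 μT

For an infinitely long straight wire, B = μ₀I/(2πd).
B = (4π×10⁻⁷ × 32.5) / (2π × 0.054) = 1.20×10⁻⁴ T.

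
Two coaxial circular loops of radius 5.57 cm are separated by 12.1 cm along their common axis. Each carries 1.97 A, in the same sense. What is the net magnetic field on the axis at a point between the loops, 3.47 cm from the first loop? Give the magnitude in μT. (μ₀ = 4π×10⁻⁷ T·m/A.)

B ≈ 17.1 μT

Each loop contributes B = μ₀IR²/[2(R²+z²)^(3/2)] on the axis, with z measured from that loop.
Loop 1 (z = 0.0347 m): B₁ = 1.36×10⁻⁵ T. Loop 2 (z = 0.0863 m): B₂ = 3.54×10⁻⁶ T.
The fields add: B = B₁ + B₂ = 1.71×10⁻⁵ T.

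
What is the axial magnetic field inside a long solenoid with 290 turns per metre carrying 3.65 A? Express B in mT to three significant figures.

B ≈ 1.33 mT

Inside a long solenoid, B = μ₀nI with n = 290 turns/m.
B = 4π×10⁻⁷ × 290 × 3.65 = 1.33×10⁻³ T.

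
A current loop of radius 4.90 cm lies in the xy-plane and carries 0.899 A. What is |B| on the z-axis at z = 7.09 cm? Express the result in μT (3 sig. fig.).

B ≈ 2.12 μT

On the axis of a circular loop, B = μ₀IR² / [2(R²+z²)^(3/2)].
R² + z² = (0.049)² + (0.0709)² = 0.007428 m², and (R²+z²)^(3/2) = 6.40×10⁻⁴ m³.
B = (4π×10⁻⁷ × 0.899 × 0.002401) / (2 × 6.40×10⁻⁴) = 2.12×10⁻⁶ T.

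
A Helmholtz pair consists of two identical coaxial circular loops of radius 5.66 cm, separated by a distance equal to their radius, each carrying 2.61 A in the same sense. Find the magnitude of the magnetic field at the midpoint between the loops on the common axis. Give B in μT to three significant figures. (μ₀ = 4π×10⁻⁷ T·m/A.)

Each loop contributes B = μ₀IR²/[2(R²+z²)^(3/2)] on the axis, with z measured from that loop.
Loop 1 (z = 0.0283 m): B₁ = 2.07×10⁻⁵ T. Loop 2 (z = 0.0283 m): B₂ = 2.07×10⁻⁵ T.
The fields add: B = B₁ + B₂ = 4.15×10⁻⁵ T.

B ≈ 41.5 μT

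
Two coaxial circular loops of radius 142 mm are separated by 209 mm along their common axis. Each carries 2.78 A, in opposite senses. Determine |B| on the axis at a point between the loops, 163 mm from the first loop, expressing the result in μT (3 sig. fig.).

B ≈ 7.10 μT

Each loop contributes B = μ₀IR²/[2(R²+z²)^(3/2)] on the axis, with z measured from that loop.
Loop 1 (z = 0.163 m): B₁ = 3.49×10⁻⁶ T. Loop 2 (z = 0.046 m): B₂ = 1.06×10⁻⁵ T.
The fields oppose: B = |B₁ − B₂| = 7.10×10⁻⁶ T.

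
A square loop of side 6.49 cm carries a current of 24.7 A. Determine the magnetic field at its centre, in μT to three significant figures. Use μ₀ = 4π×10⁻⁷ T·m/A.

B ≈ 431 μT

Each side is a finite straight segment at perpendicular distance d = a/(2 tan(π/4)) = 0.03245 m from the centre, with end-angles ±π/4.
One side contributes B₁ = (μ₀I/4πd)·2 sin(π/4) = 1.08×10⁻⁴ T.
All 4 sides add in the same direction: B = 4 × 1.08×10⁻⁴ = 4.31×10⁻⁴ T.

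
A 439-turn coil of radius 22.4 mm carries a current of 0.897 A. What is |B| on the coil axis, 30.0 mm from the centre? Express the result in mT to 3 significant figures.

B ≈ 2.37 mT

For an N-turn flat coil, B = Nμ₀IR²/[2(R²+z²)^(3/2)] with R = 0.0224 m, z = 0.03 m.
B = 439 × 5.39×10⁻⁶ T = 2.37×10⁻³ T.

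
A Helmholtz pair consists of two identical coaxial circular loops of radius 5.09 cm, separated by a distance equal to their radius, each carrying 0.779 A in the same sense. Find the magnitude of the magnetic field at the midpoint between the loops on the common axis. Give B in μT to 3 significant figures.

Each loop contributes B = μ₀IR²/[2(R²+z²)^(3/2)] on the axis, with z measured from that loop.
Loop 1 (z = 0.02545 m): B₁ = 6.88×10⁻⁶ T. Loop 2 (z = 0.02545 m): B₂ = 6.88×10⁻⁶ T.
The fields add: B = B₁ + B₂ = 1.38×10⁻⁵ T.

B ≈ 13.8 μT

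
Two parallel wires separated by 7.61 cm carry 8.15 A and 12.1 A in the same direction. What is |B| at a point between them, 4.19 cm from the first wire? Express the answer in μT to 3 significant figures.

B ≈ 31.9 μT

Each long wire gives B = μ₀I/(2πd). Distances are d₁ = 0.0419 m and d₂ = 0.0342 m.
B₁ = 3.89×10⁻⁵ T, B₂ = 7.08×10⁻⁵ T.
Between parallel currents the two contributions point in opposite directions, so they subtract. B = |B₁ − B₂| = |3.89×10⁻⁵ − 7.08×10⁻⁵| = 3.19×10⁻⁵ T.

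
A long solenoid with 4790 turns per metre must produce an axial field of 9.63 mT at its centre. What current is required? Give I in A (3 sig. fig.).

Inside a long solenoid B = μ₀nI with n = 4790 m⁻¹, so I = B/(μ₀n).
I = 9.63×10⁻³ / (4π×10⁻⁷ × 4790) = 1.60 A.

I ≈ 1.60 A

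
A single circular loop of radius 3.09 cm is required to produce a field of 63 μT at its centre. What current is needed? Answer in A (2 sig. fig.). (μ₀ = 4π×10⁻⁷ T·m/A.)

I ≈ 3.1 A

At the centre of a circular loop B = μ₀I/(2R), so I = 2RB/μ₀.
With R = 0.0309 m, I = 2 × 0.0309 × 6.30×10⁻⁵ / (4π×10⁻⁷) = 3.10 A.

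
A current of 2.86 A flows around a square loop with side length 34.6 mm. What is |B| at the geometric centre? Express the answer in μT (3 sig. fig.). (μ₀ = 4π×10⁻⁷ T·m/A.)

Each side is a finite straight segment at perpendicular distance d = a/(2 tan(π/4)) = 0.0173 m from the centre, with end-angles ±π/4.
One side contributes B₁ = (μ₀I/4πd)·2 sin(π/4) = 2.34×10⁻⁵ T.
All 4 sides add in the same direction: B = 4 × 2.34×10⁻⁵ = 9.35×10⁻⁵ T.

B ≈ 93.5 μT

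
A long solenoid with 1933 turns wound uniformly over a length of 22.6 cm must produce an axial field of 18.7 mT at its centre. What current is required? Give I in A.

Inside a long solenoid B = μ₀nI with n = 8553 m⁻¹, so I = B/(μ₀n).
I = 1.87×10⁻² / (4π×10⁻⁷ × 8553) = 1.74 A.

I ≈ 1.74 A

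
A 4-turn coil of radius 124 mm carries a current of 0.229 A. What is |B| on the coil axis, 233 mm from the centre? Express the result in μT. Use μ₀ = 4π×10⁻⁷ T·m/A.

B ≈ 0.481 μT

For an N-turn flat coil, B = Nμ₀IR²/[2(R²+z²)^(3/2)] with R = 0.124 m, z = 0.233 m.
B = 4 × 1.20×10⁻⁷ T = 4.81×10⁻⁷ T.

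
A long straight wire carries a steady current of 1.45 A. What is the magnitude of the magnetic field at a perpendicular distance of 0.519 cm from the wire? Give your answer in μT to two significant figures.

B ≈ 56 μT

For an infinitely long straight wire, B = μ₀I/(2πd).
B = (4π×10⁻⁷ × 1.45) / (2π × 0.00519) = 5.59×10⁻⁵ T.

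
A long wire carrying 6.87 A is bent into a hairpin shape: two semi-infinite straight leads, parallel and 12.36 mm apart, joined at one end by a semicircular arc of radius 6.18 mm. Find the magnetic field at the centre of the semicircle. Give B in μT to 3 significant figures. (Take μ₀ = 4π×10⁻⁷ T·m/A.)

B ≈ 572 μT

The semicircular arc contributes B_arc = μ₀I·π/(4πR) = μ₀I/(4R) = 3.49×10⁻⁴ T.
Each semi-infinite lead is at perpendicular distance R = 0.00618 m from the centre, with the perpendicular foot at its near end, so it contributes μ₀I/(4πR); both point the same way, together 2.22×10⁻⁴ T.
Arc and leads all point the same direction: B = 3.49×10⁻⁴ + 2.22×10⁻⁴ = 5.72×10⁻⁴ T.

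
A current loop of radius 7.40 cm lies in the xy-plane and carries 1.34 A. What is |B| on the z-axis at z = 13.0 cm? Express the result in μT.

On the axis of a circular loop, B = μ₀IR² / [2(R²+z²)^(3/2)].
R² + z² = (0.074)² + (0.13)² = 0.02238 m², and (R²+z²)^(3/2) = 3.35×10⁻³ m³.
B = (4π×10⁻⁷ × 1.34 × 0.005476) / (2 × 3.35×10⁻³) = 1.38×10⁻⁶ T.

B ≈ 1.38 μT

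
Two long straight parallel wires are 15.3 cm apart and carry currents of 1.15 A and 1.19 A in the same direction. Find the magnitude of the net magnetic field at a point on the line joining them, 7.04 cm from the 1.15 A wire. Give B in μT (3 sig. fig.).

B ≈ 0.386 μT

Each long wire gives B = μ₀I/(2πd). Distances are d₁ = 0.0704 m and d₂ = 0.0826 m.
B₁ = 3.27×10⁻⁶ T, B₂ = 2.88×10⁻⁶ T.
Between parallel currents the two contributions point in opposite directions, so they subtract. B = |B₁ − B₂| = |3.27×10⁻⁶ − 2.88×10⁻⁶| = 3.86×10⁻⁷ T.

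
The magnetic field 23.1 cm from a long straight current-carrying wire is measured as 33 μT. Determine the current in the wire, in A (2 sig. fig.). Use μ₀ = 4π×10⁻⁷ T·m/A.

For a long straight wire B = μ₀I/(2πd), so I = 2πdB/μ₀.
I = 2π × 0.231 × 3.30×10⁻⁵ / (4π×10⁻⁷) = 38.1 A.

I ≈ 38 A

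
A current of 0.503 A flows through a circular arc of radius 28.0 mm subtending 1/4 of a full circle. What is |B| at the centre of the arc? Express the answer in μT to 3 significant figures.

B ≈ 2.82 μT

The Biot–Savart field of a circular arc at its centre is B = μ₀Iφ/(4πR), with φ = 1.571 rad.
B = (4π×10⁻⁷ × 0.503 × 1.571) / (4π × 0.028) = 2.82×10⁻⁶ T.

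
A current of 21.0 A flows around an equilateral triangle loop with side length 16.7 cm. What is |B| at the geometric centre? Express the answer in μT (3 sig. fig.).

Each side is a finite straight segment at perpendicular distance d = a/(2 tan(π/3)) = 0.04821 m from the centre, with end-angles ±π/3.
One side contributes B₁ = (μ₀I/4πd)·2 sin(π/3) = 7.54×10⁻⁵ T.
All 3 sides add in the same direction: B = 3 × 7.54×10⁻⁵ = 2.26×10⁻⁴ T.

B ≈ 226 μT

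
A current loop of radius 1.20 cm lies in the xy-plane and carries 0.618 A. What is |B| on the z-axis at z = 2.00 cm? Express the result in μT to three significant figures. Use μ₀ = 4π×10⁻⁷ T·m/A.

On the axis of a circular loop, B = μ₀IR² / [2(R²+z²)^(3/2)].
R² + z² = (0.012)² + (0.02)² = 0.000544 m², and (R²+z²)^(3/2) = 1.27×10⁻⁵ m³.
B = (4π×10⁻⁷ × 0.618 × 0.000144) / (2 × 1.27×10⁻⁵) = 4.41×10⁻⁶ T.

B ≈ 4.41 μT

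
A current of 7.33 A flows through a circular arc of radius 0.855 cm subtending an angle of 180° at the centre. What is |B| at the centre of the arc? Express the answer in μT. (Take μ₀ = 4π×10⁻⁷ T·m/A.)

B ≈ 269 μT

The Biot–Savart field of a circular arc at its centre is B = μ₀Iφ/(4πR), with φ = 3.142 rad.
B = (4π×10⁻⁷ × 7.33 × 3.142) / (4π × 0.00855) = 2.69×10⁻⁴ T.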